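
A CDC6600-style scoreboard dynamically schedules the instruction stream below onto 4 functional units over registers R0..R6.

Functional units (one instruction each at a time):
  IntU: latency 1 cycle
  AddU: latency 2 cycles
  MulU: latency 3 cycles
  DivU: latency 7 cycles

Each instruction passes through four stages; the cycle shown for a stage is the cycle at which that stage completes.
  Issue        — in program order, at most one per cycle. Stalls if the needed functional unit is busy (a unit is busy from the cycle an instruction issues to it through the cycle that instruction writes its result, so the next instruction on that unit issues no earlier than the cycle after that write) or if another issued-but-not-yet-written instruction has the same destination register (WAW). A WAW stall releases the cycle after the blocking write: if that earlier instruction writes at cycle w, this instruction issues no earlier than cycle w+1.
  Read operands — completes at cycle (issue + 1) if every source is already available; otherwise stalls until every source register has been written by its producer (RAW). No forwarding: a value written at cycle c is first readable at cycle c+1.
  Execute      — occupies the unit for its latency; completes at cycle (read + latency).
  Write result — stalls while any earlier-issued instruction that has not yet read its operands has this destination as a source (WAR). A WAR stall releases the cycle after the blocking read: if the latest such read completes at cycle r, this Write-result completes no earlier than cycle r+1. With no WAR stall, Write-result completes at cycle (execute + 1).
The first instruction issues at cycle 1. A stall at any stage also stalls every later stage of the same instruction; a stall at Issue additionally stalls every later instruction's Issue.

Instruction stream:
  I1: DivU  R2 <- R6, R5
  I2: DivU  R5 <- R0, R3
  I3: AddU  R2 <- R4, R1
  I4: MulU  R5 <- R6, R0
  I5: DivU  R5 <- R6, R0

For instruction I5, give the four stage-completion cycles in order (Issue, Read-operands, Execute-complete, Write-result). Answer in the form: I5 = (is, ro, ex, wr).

I5 = (27, 28, 35, 36)

  I1 | 1 | 2 | 9 | 10
  I2 | 11 | 12 | 19 | 20   struct: DivU busy until I1 writes@10
  I3 | 12 | 13 | 15 | 16
  I4 | 21 | 22 | 25 | 26   WAW R5: wait I2 write@20
  I5 | 27 | 28 | 35 | 36   WAW R5: wait I4 write@26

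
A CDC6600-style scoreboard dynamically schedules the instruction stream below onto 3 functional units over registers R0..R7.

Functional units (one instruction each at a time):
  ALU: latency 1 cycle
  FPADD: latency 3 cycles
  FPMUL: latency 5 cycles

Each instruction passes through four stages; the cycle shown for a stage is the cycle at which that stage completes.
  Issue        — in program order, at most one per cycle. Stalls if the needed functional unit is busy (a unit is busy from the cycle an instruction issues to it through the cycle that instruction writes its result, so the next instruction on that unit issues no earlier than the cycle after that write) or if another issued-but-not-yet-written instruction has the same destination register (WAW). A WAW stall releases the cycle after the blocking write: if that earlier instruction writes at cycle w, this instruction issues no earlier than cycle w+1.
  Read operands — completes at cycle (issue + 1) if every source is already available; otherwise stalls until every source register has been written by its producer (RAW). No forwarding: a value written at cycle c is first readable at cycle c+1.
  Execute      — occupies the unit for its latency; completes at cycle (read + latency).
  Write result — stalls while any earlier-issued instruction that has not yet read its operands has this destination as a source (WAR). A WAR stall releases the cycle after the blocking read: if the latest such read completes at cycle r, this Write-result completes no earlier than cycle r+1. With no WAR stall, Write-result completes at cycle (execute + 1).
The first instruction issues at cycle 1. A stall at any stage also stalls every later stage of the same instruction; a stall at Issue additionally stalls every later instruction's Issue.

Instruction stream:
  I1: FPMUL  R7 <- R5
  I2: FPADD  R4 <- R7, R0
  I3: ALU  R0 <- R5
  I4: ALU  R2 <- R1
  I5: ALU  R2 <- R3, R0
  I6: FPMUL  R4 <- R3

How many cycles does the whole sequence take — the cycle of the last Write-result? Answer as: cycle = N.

I1  is:1  ro:2  ex:7  wr:8
I2  is:2  ro:9  ex:12  wr:13  — RAW R7: wait I1 write@8
I3  is:3  ro:4  ex:5  wr:10  — WAR R0: wait I2 read@9
I4  is:11  ro:12  ex:13  wr:14  — struct: ALU busy until I3 writes@10
I5  is:15  ro:16  ex:17  wr:18  — struct: ALU busy until I4 writes@14
I6  is:16  ro:17  ex:22  wr:23

cycle = 23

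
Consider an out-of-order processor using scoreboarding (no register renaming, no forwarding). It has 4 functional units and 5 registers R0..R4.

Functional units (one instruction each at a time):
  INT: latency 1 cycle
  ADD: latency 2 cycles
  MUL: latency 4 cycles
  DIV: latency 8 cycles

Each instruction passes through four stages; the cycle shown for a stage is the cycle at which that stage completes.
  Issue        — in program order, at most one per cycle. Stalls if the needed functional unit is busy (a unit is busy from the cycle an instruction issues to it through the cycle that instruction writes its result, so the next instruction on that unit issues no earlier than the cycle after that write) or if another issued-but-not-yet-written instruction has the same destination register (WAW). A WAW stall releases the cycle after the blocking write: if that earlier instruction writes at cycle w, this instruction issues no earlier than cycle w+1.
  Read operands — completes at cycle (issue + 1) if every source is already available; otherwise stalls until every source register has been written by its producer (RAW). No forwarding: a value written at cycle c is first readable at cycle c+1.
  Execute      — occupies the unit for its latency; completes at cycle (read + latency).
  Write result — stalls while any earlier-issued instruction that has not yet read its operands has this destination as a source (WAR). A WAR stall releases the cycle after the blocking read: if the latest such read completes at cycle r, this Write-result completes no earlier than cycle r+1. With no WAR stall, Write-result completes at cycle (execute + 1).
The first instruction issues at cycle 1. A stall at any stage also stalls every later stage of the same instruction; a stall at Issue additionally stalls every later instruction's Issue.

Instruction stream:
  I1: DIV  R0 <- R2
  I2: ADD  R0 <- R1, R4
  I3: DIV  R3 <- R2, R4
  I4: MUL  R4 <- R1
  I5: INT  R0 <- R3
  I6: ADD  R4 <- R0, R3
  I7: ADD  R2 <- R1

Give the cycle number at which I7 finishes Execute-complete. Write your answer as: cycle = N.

[1] I1→DIV
[2] I1 RO
[10] I1 EX
[11] I1 WR R0
[12] I2→ADD
[13] I2 RO · I3→DIV
[14] I3 RO · I4→MUL
[15] I2 EX · I4 RO
[16] I2 WR R0
[17] I5→INT
[19] I4 EX
[20] I4 WR R4
[21] I6→ADD
[22] I3 EX
[23] I3 WR R3
[24] I5 RO
[25] I5 EX
[26] I5 WR R0
[27] I6 RO
[29] I6 EX
[30] I6 WR R4
[31] I7→ADD
[32] I7 RO
[34] I7 EX
[35] I7 WR R2

cycle = 34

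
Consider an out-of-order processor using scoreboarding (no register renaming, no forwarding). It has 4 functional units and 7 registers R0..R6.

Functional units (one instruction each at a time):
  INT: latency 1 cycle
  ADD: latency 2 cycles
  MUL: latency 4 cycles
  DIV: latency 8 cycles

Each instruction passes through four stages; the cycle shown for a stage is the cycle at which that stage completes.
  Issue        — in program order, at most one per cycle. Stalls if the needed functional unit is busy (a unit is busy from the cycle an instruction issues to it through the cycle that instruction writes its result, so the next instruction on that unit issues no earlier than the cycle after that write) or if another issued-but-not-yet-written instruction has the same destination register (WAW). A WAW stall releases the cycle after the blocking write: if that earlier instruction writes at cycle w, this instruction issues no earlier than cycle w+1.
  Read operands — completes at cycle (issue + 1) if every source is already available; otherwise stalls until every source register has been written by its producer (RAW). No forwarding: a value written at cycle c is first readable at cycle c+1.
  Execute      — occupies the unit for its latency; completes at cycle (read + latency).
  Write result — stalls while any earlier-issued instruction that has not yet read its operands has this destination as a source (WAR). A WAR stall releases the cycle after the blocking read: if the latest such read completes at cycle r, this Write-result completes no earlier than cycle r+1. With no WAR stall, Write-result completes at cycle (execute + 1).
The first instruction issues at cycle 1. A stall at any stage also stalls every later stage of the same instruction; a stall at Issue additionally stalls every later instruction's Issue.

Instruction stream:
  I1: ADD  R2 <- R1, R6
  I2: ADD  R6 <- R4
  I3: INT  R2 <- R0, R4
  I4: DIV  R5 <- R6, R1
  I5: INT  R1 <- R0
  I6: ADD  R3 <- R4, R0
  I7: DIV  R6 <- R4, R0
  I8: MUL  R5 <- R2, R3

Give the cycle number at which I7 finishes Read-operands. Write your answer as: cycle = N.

cycle = 22

c1: I1 dispatched to ADD
c2: I1 operands ready
c4: I1 complete
c5: R2←I1
c6: I2 dispatched to ADD
c7: I2 operands ready, I3 dispatched to INT
c8: I3 operands ready, I4 dispatched to DIV
c9: I2 complete, I3 complete
c10: R6←I2, R2←I3
c11: I4 operands ready, I5 dispatched to INT
c12: I5 operands ready, I6 dispatched to ADD
c13: I5 complete, I6 operands ready
c14: R1←I5
c15: I6 complete
c16: R3←I6
c19: I4 complete
c20: R5←I4
c21: I7 dispatched to DIV
c22: I7 operands ready, I8 dispatched to MUL
c23: I8 operands ready
c27: I8 complete
c28: R5←I8
c30: I7 complete
c31: R6←I7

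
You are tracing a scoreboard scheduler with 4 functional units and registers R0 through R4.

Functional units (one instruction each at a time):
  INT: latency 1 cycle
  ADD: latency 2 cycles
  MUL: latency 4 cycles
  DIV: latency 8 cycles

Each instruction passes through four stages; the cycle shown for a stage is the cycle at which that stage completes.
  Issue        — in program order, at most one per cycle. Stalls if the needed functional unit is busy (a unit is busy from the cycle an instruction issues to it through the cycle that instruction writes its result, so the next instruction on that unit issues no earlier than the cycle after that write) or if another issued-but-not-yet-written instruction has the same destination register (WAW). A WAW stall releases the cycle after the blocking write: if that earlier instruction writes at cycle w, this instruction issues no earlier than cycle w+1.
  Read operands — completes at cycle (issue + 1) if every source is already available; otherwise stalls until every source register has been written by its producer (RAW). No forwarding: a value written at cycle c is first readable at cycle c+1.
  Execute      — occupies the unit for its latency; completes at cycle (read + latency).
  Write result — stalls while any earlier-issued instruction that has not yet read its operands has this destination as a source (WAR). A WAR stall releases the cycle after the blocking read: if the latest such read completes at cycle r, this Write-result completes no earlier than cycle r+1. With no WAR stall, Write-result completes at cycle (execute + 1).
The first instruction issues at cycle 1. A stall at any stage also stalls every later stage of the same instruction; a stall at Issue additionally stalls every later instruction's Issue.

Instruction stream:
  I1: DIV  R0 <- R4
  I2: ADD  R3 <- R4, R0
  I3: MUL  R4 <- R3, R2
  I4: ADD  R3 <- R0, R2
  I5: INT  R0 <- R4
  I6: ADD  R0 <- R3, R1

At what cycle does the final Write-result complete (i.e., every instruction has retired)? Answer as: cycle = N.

cycle = 29

t=1  issue I1 (DIV)
t=2  I1 read-ops; issue I2 (ADD)
t=3  issue I3 (MUL)
t=10  I1 finished on DIV
t=11  I1→R0
t=12  I2 read-ops
t=14  I2 finished on ADD
t=15  I2→R3
t=16  I3 read-ops; issue I4 (ADD)
t=17  I4 read-ops; issue I5 (INT)
t=19  I4 finished on ADD
t=20  I3 finished on MUL; I4→R3
t=21  I3→R4
t=22  I5 read-ops
t=23  I5 finished on INT
t=24  I5→R0
t=25  issue I6 (ADD)
t=26  I6 read-ops
t=28  I6 finished on ADD
t=29  I6→R0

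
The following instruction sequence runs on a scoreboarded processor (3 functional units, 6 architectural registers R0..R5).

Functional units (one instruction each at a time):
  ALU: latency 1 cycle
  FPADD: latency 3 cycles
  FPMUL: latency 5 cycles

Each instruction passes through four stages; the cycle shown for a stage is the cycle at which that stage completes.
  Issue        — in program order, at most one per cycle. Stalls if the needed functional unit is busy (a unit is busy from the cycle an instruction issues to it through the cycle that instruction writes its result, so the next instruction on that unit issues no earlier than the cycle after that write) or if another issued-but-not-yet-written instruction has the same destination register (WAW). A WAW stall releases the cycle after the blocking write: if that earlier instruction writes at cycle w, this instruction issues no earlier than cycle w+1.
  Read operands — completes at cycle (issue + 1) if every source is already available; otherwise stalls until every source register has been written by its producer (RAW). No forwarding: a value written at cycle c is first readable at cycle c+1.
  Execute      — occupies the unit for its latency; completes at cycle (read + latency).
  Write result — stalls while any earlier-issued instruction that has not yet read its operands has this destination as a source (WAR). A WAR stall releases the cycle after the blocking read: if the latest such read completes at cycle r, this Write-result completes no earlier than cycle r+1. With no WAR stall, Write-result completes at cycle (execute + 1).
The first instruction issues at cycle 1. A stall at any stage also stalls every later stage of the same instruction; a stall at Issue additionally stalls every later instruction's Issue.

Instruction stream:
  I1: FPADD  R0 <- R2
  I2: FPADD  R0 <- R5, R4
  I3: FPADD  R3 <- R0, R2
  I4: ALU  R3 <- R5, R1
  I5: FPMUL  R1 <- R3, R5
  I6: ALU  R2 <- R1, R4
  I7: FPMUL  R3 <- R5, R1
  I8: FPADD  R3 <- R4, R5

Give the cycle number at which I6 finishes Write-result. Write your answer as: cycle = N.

c1: I1 dispatched to FPADD
c2: I1 operands ready
c5: I1 complete
c6: R0←I1
c7: I2 dispatched to FPADD
c8: I2 operands ready
c11: I2 complete
c12: R0←I2
c13: I3 dispatched to FPADD
c14: I3 operands ready
c17: I3 complete
c18: R3←I3
c19: I4 dispatched to ALU
c20: I4 operands ready; I5 dispatched to FPMUL
c21: I4 complete
c22: R3←I4
c23: I5 operands ready; I6 dispatched to ALU
c28: I5 complete
c29: R1←I5
c30: I6 operands ready; I7 dispatched to FPMUL
c31: I6 complete; I7 operands ready
c32: R2←I6
c36: I7 complete
c37: R3←I7
c38: I8 dispatched to FPADD
c39: I8 operands ready
c42: I8 complete
c43: R3←I8

cycle = 32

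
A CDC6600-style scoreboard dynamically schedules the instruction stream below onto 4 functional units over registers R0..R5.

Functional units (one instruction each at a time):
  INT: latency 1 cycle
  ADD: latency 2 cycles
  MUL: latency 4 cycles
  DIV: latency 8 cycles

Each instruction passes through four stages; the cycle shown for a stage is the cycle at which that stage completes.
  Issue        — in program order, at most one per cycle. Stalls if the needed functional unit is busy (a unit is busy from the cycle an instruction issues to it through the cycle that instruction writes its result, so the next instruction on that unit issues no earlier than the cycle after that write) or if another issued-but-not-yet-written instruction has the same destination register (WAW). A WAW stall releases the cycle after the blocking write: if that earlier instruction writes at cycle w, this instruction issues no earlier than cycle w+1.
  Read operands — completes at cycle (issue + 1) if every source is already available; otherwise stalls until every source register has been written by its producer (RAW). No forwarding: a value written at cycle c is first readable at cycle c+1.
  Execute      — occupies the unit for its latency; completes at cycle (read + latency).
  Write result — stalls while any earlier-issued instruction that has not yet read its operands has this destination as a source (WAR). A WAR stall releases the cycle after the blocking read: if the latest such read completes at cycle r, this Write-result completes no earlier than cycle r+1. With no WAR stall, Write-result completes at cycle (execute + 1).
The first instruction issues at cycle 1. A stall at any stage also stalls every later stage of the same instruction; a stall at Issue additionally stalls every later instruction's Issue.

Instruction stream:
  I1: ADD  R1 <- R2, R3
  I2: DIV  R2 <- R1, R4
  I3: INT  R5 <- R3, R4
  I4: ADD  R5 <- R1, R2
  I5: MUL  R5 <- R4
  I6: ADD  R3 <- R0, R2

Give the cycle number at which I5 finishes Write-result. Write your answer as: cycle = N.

t=1  I1 issues→ADD
t=2  I1 reads · I2 issues→DIV
t=3  I3 issues→INT
t=4  I1 exec-done · I3 reads
t=5  I1 writes R1 · I3 exec-done
t=6  I2 reads · I3 writes R5
t=7  I4 issues→ADD
t=14  I2 exec-done
t=15  I2 writes R2
t=16  I4 reads
t=18  I4 exec-done
t=19  I4 writes R5
t=20  I5 issues→MUL
t=21  I5 reads · I6 issues→ADD
t=22  I6 reads
t=24  I6 exec-done
t=25  I5 exec-done · I6 writes R3
t=26  I5 writes R5

cycle = 26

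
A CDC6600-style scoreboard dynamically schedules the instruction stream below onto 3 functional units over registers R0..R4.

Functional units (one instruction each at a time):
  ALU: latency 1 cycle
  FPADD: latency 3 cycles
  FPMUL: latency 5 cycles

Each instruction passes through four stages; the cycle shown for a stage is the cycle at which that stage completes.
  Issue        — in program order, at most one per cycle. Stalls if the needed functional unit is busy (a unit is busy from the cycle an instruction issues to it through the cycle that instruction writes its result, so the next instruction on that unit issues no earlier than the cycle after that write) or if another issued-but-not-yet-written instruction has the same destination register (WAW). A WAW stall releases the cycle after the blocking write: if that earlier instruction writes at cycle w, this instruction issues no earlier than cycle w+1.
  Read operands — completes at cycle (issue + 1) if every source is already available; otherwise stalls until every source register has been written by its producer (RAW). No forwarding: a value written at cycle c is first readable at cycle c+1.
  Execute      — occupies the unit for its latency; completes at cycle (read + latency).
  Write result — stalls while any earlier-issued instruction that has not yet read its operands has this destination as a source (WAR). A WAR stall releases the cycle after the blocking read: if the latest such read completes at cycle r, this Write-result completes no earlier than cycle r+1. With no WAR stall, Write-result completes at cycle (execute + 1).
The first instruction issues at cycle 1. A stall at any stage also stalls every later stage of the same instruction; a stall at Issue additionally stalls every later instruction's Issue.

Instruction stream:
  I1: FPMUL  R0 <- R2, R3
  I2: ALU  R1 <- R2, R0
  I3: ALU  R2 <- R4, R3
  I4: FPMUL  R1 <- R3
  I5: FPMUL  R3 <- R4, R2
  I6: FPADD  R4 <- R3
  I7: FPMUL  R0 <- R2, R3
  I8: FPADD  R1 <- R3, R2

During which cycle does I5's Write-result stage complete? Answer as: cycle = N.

I1 -> (1, 2, 7, 8)
I2 -> (2, 9, 10, 11)  // RAW R0: wait I1 write@8
I3 -> (12, 13, 14, 15)  // struct: ALU busy until I2 writes@11
I4 -> (13, 14, 19, 20)
I5 -> (21, 22, 27, 28)  // struct: FPMUL busy until I4 writes@20
I6 -> (22, 29, 32, 33)  // RAW R3: wait I5 write@28
I7 -> (29, 30, 35, 36)  // struct: FPMUL busy until I5 writes@28
I8 -> (34, 35, 38, 39)  // struct: FPADD busy until I6 writes@33

cycle = 28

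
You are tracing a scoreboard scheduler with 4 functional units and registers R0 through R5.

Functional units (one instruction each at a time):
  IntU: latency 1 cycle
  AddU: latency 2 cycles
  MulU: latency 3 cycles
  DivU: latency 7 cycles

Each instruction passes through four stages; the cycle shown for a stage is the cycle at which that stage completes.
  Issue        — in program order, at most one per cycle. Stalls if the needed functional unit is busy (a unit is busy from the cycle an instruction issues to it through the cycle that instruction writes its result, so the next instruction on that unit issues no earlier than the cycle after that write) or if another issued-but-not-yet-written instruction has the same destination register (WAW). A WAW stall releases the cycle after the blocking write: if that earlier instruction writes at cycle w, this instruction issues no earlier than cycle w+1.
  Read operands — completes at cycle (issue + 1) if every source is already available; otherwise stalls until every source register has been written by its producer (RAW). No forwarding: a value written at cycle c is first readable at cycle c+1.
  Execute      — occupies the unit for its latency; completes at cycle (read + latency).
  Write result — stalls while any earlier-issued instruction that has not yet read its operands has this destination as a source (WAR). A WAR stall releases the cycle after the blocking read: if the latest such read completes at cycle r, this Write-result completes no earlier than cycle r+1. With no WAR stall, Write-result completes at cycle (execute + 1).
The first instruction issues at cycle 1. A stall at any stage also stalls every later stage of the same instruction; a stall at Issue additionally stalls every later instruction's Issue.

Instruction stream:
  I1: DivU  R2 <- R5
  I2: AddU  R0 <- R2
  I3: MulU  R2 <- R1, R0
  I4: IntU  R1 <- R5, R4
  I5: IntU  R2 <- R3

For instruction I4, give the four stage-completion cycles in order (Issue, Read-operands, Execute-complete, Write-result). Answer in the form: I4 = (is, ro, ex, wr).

I4 = (12, 13, 14, 16)

1) issue 1, read 2, done 9, write 10
2) issue 2, read 11, done 13, write 14  <RAW R2: wait I1 write@10>
3) issue 11, read 15, done 18, write 19  <WAW R2: wait I1 write@10 / RAW R0: wait I2 write@14>
4) issue 12, read 13, done 14, write 16  <WAR R1: wait I3 read@15>
5) issue 20, read 21, done 22, write 23  <WAW R2: wait I3 write@19>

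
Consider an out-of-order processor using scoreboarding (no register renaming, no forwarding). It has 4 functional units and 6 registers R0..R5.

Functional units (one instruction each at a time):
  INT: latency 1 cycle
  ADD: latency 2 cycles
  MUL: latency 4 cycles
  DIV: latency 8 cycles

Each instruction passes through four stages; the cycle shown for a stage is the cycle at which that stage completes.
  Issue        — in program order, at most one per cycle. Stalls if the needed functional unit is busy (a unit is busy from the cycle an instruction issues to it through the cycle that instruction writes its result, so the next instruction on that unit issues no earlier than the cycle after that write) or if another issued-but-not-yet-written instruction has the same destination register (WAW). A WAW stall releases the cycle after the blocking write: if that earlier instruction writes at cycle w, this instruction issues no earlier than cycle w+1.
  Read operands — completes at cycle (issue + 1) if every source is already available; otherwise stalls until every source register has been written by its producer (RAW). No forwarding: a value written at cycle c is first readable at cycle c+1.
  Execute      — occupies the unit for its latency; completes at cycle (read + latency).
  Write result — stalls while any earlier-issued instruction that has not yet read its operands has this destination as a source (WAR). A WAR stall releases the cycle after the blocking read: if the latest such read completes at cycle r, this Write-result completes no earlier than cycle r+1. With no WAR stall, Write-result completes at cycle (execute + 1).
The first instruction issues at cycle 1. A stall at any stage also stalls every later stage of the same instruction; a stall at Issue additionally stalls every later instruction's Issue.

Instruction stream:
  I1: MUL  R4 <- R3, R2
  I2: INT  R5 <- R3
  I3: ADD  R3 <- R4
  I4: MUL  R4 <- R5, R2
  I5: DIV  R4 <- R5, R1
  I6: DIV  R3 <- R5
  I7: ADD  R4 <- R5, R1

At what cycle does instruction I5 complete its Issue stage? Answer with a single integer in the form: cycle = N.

cycle = 15

I1: IS=1 RO=2 EX=6 WR=7
I2: IS=2 RO=3 EX=4 WR=5
I3: IS=3 RO=8 EX=10 WR=11  [RAW R4: wait I1 write@7]
I4: IS=8 RO=9 EX=13 WR=14  [struct: MUL busy until I1 writes@7]
I5: IS=15 RO=16 EX=24 WR=25  [WAW R4: wait I4 write@14]
I6: IS=26 RO=27 EX=35 WR=36  [struct: DIV busy until I5 writes@25]
I7: IS=27 RO=28 EX=30 WR=31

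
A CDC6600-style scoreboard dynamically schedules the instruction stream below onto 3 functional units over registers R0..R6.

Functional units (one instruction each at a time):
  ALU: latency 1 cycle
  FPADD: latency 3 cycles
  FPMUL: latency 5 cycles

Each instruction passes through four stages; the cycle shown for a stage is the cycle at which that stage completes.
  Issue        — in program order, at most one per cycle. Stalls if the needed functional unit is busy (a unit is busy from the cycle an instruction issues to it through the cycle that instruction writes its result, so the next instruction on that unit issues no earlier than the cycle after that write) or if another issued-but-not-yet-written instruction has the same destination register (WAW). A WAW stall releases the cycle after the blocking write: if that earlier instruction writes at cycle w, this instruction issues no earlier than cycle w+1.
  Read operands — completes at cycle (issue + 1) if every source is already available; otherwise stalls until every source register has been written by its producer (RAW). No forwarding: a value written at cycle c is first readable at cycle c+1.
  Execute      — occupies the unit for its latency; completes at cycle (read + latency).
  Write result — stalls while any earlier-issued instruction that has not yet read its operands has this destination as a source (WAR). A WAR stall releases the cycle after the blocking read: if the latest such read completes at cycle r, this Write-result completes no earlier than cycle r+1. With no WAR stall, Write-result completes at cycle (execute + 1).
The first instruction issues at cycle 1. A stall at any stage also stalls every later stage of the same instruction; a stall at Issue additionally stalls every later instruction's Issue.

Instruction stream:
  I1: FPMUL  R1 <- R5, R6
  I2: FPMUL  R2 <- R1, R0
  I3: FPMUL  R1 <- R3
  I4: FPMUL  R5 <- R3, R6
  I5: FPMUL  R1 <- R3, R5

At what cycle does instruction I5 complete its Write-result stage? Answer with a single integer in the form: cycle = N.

cycle = 40

c1: I1 issues→FPMUL
c2: I1 reads
c7: I1 exec-done
c8: I1 writes R1
c9: I2 issues→FPMUL
c10: I2 reads
c15: I2 exec-done
c16: I2 writes R2
c17: I3 issues→FPMUL
c18: I3 reads
c23: I3 exec-done
c24: I3 writes R1
c25: I4 issues→FPMUL
c26: I4 reads
c31: I4 exec-done
c32: I4 writes R5
c33: I5 issues→FPMUL
c34: I5 reads
c39: I5 exec-done
c40: I5 writes R1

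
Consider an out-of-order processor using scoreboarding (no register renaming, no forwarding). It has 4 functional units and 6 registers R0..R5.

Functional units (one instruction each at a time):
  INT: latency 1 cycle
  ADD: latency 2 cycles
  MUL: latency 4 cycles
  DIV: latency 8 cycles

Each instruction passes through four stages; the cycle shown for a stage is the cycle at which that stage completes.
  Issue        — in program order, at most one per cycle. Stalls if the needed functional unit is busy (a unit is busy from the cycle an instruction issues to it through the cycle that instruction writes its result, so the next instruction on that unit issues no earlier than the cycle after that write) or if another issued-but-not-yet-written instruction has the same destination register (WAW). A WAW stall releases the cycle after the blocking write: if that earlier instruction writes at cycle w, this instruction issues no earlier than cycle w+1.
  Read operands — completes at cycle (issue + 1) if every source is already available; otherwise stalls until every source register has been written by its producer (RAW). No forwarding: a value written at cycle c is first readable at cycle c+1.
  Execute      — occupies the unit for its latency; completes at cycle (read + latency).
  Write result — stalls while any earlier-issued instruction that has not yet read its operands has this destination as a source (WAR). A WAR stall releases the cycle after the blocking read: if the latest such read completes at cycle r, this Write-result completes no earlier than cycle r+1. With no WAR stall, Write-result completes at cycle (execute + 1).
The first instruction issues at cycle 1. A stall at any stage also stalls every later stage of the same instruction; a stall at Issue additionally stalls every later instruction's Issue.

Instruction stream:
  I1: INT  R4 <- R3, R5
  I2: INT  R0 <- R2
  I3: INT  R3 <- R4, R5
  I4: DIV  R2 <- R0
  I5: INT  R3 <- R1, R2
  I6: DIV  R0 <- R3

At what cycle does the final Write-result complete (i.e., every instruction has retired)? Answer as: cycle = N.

t=1  I1 dispatched to INT
t=2  I1 operands ready
t=3  I1 complete
t=4  R4←I1
t=5  I2 dispatched to INT
t=6  I2 operands ready
t=7  I2 complete
t=8  R0←I2
t=9  I3 dispatched to INT
t=10  I3 operands ready, I4 dispatched to DIV
t=11  I3 complete, I4 operands ready
t=12  R3←I3
t=13  I5 dispatched to INT
t=19  I4 complete
t=20  R2←I4
t=21  I5 operands ready, I6 dispatched to DIV
t=22  I5 complete
t=23  R3←I5
t=24  I6 operands ready
t=32  I6 complete
t=33  R0←I6

cycle = 33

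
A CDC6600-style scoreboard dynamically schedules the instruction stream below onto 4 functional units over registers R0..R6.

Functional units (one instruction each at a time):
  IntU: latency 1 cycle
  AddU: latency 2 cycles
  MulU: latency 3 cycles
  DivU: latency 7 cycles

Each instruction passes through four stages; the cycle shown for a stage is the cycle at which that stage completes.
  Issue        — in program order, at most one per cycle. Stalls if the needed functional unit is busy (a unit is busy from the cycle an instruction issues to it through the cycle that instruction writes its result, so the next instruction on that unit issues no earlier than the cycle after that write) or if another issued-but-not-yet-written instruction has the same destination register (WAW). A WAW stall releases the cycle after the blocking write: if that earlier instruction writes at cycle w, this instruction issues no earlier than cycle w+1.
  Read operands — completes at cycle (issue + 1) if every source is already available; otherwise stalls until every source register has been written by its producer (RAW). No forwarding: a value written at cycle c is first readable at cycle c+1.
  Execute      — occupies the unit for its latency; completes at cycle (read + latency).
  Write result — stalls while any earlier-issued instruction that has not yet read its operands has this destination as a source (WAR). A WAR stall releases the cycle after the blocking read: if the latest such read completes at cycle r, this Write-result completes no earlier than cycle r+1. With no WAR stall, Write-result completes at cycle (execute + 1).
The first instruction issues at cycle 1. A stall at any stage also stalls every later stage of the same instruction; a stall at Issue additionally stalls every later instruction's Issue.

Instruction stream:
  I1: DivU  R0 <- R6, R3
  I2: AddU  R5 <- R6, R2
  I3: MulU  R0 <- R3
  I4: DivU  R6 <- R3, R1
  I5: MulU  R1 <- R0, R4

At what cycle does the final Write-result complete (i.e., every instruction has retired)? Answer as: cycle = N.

I1  is:1  ro:2  ex:9  wr:10
I2  is:2  ro:3  ex:5  wr:6
I3  is:11  ro:12  ex:15  wr:16  — WAW R0: wait I1 write@10
I4  is:12  ro:13  ex:20  wr:21
I5  is:17  ro:18  ex:21  wr:22  — struct: MulU busy until I3 writes@16

cycle = 22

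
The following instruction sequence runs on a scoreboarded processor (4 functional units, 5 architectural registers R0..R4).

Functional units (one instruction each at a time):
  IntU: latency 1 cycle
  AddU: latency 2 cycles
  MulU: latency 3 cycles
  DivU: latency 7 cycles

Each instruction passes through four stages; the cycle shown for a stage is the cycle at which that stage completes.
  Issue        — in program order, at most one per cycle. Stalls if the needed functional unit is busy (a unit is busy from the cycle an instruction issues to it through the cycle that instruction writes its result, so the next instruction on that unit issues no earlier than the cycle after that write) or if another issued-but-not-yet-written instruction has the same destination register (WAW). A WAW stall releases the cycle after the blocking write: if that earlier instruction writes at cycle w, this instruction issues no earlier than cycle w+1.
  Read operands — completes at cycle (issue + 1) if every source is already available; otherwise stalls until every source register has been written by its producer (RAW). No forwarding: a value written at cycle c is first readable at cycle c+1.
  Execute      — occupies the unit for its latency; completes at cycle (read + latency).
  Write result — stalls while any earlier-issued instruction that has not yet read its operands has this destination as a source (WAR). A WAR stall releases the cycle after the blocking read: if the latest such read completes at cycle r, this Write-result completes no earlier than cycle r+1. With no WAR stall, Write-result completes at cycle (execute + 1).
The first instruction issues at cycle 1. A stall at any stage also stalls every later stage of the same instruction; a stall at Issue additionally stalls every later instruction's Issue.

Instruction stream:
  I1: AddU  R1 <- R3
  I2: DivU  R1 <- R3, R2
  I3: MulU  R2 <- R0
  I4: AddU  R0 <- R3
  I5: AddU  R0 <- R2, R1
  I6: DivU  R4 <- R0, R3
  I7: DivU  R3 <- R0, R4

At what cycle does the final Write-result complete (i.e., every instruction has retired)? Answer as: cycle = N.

cycle = 38

I1: IS=1 RO=2 EX=4 WR=5
I2: IS=6 RO=7 EX=14 WR=15  [WAW R1: wait I1 write@5]
I3: IS=7 RO=8 EX=11 WR=12
I4: IS=8 RO=9 EX=11 WR=12
I5: IS=13 RO=16 EX=18 WR=19  [struct: AddU busy until I4 writes@12; RAW R1: wait I2 write@15]
I6: IS=16 RO=20 EX=27 WR=28  [struct: DivU busy until I2 writes@15; RAW R0: wait I5 write@19]
I7: IS=29 RO=30 EX=37 WR=38  [struct: DivU busy until I6 writes@28]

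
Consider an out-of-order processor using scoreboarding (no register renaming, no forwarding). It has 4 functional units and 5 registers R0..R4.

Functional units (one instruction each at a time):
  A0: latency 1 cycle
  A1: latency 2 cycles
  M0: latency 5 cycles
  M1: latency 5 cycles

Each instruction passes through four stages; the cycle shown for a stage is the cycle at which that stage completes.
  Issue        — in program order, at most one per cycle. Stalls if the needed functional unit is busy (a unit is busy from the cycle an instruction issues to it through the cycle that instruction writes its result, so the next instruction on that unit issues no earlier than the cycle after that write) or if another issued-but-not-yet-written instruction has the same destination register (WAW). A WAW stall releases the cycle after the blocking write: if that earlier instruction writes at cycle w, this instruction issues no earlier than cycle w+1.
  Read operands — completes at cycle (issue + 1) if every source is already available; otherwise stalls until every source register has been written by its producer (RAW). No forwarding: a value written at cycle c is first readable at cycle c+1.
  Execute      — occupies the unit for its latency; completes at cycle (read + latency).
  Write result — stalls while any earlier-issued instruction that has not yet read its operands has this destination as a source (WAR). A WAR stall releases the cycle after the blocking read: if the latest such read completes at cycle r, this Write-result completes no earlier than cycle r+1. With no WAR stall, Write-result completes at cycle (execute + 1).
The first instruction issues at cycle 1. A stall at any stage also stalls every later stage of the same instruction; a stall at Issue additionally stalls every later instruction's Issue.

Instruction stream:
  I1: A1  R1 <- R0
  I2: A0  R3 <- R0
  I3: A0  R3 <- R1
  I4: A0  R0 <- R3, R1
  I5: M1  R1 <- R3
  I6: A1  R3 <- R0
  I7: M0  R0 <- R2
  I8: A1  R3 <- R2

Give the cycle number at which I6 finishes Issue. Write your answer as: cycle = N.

  I1 | 1 | 2 | 4 | 5
  I2 | 2 | 3 | 4 | 5
  I3 | 6 | 7 | 8 | 9   struct: A0 busy until I2 writes@5
  I4 | 10 | 11 | 12 | 13   struct: A0 busy until I3 writes@9
  I5 | 11 | 12 | 17 | 18
  I6 | 12 | 14 | 16 | 17   RAW R0: wait I4 write@13
  I7 | 14 | 15 | 20 | 21   WAW R0: wait I4 write@13
  I8 | 18 | 19 | 21 | 22   struct: A1 busy until I6 writes@17

cycle = 12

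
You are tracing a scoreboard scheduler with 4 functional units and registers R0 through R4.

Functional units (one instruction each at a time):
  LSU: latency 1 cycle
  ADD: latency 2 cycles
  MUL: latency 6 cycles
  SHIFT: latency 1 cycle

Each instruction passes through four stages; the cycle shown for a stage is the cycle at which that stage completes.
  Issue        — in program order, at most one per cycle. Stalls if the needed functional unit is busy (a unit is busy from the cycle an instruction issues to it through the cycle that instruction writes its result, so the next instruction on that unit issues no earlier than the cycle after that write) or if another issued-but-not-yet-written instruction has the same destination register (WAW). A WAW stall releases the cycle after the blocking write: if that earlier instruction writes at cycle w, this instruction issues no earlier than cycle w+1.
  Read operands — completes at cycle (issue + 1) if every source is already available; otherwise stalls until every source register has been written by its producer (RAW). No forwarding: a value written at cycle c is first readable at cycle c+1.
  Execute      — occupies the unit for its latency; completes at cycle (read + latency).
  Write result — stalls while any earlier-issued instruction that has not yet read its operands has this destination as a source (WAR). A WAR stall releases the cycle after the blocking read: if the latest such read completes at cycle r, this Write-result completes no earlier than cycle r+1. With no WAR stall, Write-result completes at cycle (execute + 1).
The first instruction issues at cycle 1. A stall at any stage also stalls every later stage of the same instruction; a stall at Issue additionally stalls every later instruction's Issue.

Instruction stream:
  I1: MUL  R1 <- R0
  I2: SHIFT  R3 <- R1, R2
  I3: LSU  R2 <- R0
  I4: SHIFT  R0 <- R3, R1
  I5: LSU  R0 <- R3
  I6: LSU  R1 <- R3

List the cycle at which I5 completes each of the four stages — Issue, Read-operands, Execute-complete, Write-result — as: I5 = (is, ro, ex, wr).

I5 = (17, 18, 19, 20)

[I1] 1/2/8/9
[I2] 2/10/11/12  (RAW R1: wait I1 write@9)
[I3] 3/4/5/11  (WAR R2: wait I2 read@10)
[I4] 13/14/15/16  (struct: SHIFT busy until I2 writes@12)
[I5] 17/18/19/20  (WAW R0: wait I4 write@16)
[I6] 21/22/23/24  (struct: LSU busy until I5 writes@20)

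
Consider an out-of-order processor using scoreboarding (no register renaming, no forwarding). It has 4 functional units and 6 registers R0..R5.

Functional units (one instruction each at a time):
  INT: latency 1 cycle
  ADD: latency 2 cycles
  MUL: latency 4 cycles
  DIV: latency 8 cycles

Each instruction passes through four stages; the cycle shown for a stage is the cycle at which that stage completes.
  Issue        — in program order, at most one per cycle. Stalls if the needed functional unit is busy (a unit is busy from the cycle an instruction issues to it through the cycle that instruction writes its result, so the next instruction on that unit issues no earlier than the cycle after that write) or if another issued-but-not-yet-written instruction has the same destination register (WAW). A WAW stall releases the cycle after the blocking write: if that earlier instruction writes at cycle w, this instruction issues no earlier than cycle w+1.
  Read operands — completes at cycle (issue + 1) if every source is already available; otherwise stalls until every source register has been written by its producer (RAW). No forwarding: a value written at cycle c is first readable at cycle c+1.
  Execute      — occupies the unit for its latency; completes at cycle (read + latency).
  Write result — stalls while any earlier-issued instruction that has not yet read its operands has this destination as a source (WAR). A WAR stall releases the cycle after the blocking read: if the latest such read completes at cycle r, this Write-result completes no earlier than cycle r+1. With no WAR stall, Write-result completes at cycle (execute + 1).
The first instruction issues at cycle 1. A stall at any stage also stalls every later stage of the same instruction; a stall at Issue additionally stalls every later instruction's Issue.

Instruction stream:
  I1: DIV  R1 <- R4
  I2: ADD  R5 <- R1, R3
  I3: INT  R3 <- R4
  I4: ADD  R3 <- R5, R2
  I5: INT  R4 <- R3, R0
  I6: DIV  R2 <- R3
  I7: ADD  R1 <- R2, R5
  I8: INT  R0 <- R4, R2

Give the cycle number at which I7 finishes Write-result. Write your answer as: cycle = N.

[1] I1 dispatched to DIV
[2] I1 operands ready · I2 dispatched to ADD
[3] I3 dispatched to INT
[4] I3 operands ready
[5] I3 complete
[10] I1 complete
[11] R1←I1
[12] I2 operands ready
[13] R3←I3
[14] I2 complete
[15] R5←I2
[16] I4 dispatched to ADD
[17] I4 operands ready · I5 dispatched to INT
[18] I6 dispatched to DIV
[19] I4 complete
[20] R3←I4
[21] I5 operands ready · I6 operands ready · I7 dispatched to ADD
[22] I5 complete
[23] R4←I5
[24] I8 dispatched to INT
[29] I6 complete
[30] R2←I6
[31] I7 operands ready · I8 operands ready
[32] I8 complete
[33] I7 complete · R0←I8
[34] R1←I7

cycle = 34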